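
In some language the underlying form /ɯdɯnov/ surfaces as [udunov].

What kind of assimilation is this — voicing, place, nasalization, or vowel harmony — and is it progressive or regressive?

/ɯ/→[u] /ɯ/→[u].
Vowels agree with the last vowel, so the harmony is regressive.

vowel harmony, regressive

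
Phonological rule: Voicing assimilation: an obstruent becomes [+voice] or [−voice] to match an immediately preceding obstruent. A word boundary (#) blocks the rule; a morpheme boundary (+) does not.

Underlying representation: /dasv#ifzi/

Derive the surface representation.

/v/ after /s/ (voiceless) → [f]
/z/ after /f/ (voiceless) → [s]

[dasf#ifsi]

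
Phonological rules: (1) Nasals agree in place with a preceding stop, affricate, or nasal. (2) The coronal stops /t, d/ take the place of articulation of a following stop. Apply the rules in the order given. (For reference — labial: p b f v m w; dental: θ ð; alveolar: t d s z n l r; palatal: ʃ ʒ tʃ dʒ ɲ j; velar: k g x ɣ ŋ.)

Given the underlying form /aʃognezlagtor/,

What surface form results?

Rule 1: /n/ after /g/ (velar) → [ŋ]
After rule 1: aʃogŋezlagtor
Rule 2: no segment meets the rule's conditions; no change.

[aʃogŋezlagtor]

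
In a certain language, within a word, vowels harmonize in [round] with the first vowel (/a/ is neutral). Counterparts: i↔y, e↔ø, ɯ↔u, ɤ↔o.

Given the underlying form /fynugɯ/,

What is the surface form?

[fynugu]

/ɯ/ harmonizes with /y/ ([+round]) → [u]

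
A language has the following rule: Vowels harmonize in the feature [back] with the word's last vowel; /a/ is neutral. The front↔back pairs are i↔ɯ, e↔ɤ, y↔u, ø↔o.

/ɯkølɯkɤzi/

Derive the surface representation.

[ikølikezi]

/ɯ/ harmonizes with /i/ ([-back]) → [i]
/ɯ/ harmonizes with /i/ ([-back]) → [i]
/ɤ/ harmonizes with /i/ ([-back]) → [e]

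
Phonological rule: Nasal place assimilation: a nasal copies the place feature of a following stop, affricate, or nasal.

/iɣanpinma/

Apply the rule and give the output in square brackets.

/n/ before /p/ (labial) → [m]
/n/ before /m/ (labial) → [m]

[iɣampimma]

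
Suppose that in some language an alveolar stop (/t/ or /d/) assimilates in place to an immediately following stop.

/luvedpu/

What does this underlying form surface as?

/d/ before /p/ (labial) → [b]

[luvebpu]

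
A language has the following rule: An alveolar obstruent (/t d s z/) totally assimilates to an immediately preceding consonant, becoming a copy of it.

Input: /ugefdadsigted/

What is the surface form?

/d/ after /f/ → [f] (total assimilation)
/s/ after /d/ → [d] (total assimilation)
/t/ after /g/ → [g] (total assimilation)

[ugeffaddigged]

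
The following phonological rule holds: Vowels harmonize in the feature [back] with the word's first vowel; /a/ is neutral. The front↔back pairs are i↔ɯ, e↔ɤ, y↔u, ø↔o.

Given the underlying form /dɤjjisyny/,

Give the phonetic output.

[dɤjjɯsunu]

/i/ harmonizes with /ɤ/ ([+back]) → [ɯ]
/y/ harmonizes with /ɤ/ ([+back]) → [u]
/y/ harmonizes with /ɤ/ ([+back]) → [u]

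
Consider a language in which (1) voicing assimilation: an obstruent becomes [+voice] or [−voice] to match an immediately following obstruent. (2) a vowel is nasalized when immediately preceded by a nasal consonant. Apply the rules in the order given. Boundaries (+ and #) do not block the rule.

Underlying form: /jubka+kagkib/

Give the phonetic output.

[jupka+kakkib]

Rule 1: /b/ before /k/ (voiceless) → [p]
Rule 1: /g/ before /k/ (voiceless) → [k]
After rule 1: jupka+kakkib
Rule 2: no segment meets the rule's conditions; no change.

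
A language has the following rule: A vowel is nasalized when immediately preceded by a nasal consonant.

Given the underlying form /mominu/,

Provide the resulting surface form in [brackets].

[mõmĩnũ]

/o/ after nasal /m/ → [õ]
/i/ after nasal /m/ → [ĩ]
/u/ after nasal /n/ → [ũ]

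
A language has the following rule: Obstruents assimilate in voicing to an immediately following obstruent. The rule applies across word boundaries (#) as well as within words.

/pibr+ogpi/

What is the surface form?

[pibr+okpi]

/g/ before /p/ (voiceless) → [k]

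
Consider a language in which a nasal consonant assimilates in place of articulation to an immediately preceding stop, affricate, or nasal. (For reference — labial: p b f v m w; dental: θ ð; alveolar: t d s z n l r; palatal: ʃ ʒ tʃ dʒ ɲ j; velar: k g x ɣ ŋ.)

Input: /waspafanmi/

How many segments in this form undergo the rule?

/m/ after /n/ (alveolar) → [n]
1 segment changes.

1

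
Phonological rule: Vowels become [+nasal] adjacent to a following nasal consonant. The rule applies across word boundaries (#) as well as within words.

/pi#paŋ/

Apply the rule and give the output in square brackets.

/a/ before nasal /ŋ/ → [ã]

[pi#pãŋ]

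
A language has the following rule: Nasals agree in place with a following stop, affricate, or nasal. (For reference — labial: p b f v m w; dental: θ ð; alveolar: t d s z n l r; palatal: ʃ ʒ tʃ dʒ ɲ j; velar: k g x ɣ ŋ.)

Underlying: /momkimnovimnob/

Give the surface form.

[moŋkinnovinnob]

/m/ before /k/ (velar) → [ŋ]
/m/ before /n/ (alveolar) → [n]
/m/ before /n/ (alveolar) → [n]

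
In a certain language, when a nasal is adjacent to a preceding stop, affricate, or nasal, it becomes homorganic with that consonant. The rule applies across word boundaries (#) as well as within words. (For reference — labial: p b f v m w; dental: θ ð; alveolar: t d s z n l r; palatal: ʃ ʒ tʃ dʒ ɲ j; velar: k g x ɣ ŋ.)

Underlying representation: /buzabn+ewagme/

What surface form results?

[buzabm+ewagŋe]

/n/ after /b/ (labial) → [m]
/m/ after /g/ (velar) → [ŋ]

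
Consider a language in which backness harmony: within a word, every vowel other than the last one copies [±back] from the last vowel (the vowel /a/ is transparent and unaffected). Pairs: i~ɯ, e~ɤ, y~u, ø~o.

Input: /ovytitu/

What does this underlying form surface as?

[ovutɯtu]

/y/ harmonizes with /u/ ([+back]) → [u]
/i/ harmonizes with /u/ ([+back]) → [ɯ]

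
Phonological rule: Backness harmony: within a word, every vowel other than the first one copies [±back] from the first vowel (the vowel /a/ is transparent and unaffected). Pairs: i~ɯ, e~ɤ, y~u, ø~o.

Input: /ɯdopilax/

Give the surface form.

/i/ harmonizes with /ɯ/ ([+back]) → [ɯ]

[ɯdopɯlax]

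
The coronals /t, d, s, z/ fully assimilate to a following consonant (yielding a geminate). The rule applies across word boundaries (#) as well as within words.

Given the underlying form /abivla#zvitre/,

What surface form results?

[abivla#vvirre]

/z/ before /v/ → [v] (total assimilation)
/t/ before /r/ → [r] (total assimilation)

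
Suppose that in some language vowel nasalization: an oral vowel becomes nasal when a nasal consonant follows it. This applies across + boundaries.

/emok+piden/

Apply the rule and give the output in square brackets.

[ẽmok+pidẽn]

/e/ before nasal /m/ → [ẽ]
/e/ before nasal /n/ → [ẽ]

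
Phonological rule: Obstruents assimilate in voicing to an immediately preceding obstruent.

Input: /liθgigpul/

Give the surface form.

[liθkigbul]

/g/ after /θ/ (voiceless) → [k]
/p/ after /g/ (voiced) → [b]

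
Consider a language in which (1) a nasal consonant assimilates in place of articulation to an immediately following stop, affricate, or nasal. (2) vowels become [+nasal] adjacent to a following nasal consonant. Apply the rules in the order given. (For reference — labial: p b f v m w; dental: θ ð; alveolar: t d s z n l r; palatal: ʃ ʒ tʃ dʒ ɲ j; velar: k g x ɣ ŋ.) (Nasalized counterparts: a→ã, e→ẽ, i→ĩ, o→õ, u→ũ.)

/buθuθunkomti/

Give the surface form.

[buθuθũŋkõnti]

Rule 1: /n/ before /k/ (velar) → [ŋ]
Rule 1: /m/ before /t/ (alveolar) → [n]
After rule 1: buθuθuŋkonti
Rule 2: /u/ before nasal /ŋ/ → [ũ]
Rule 2: /o/ before nasal /n/ → [õ]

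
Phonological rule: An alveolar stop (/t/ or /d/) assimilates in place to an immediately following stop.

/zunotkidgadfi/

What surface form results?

/t/ before /k/ (velar) → [k]
/d/ before /g/ (velar) → [g]

[zunokkiggadfi]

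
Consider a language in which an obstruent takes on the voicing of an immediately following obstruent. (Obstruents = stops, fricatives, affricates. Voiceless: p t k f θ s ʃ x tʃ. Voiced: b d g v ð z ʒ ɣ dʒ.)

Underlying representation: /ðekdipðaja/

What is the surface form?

/k/ before /d/ (voiced) → [g]
/p/ before /ð/ (voiced) → [b]

[ðegdibðaja]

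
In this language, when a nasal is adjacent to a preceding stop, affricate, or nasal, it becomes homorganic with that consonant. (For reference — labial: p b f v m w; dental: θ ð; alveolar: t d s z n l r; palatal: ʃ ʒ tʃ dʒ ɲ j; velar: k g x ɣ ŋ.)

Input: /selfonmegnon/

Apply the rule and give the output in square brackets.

[selfonnegŋon]

/m/ after /n/ (alveolar) → [n]
/n/ after /g/ (velar) → [ŋ]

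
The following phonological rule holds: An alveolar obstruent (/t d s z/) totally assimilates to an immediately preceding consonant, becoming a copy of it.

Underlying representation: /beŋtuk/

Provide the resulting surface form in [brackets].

/t/ after /ŋ/ → [ŋ] (total assimilation)

[beŋŋuk]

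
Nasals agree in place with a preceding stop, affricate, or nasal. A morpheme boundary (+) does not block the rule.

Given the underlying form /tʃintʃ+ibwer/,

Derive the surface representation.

[tʃintʃ+ibwer]

no segment meets the rule's conditions; no change.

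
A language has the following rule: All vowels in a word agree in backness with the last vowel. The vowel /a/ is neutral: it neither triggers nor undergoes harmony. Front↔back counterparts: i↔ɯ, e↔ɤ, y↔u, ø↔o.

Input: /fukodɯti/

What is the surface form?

/u/ harmonizes with /i/ ([-back]) → [y]
/o/ harmonizes with /i/ ([-back]) → [ø]
/ɯ/ harmonizes with /i/ ([-back]) → [i]

[fykøditi]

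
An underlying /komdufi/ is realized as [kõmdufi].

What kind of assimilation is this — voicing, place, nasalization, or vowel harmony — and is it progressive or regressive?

/o/→[õ].
Each target copies a feature from the following segment, so the direction is regressive.

nasalization, regressive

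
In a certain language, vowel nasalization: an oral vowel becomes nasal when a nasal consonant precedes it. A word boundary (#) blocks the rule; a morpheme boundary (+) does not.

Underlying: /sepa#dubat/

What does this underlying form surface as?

no segment meets the rule's conditions; no change.

[sepa#dubat]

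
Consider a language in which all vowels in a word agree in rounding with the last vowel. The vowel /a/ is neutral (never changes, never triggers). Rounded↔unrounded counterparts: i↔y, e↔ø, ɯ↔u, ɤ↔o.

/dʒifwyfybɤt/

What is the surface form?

[dʒifwifibɤt]

/y/ harmonizes with /ɤ/ ([-round]) → [i]
/y/ harmonizes with /ɤ/ ([-round]) → [i]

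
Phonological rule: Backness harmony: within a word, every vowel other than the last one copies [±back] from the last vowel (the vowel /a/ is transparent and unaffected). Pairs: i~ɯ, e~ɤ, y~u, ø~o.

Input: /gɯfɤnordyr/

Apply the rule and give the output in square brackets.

[gifenørdyr]

/ɯ/ harmonizes with /y/ ([-back]) → [i]
/ɤ/ harmonizes with /y/ ([-back]) → [e]
/o/ harmonizes with /y/ ([-back]) → [ø]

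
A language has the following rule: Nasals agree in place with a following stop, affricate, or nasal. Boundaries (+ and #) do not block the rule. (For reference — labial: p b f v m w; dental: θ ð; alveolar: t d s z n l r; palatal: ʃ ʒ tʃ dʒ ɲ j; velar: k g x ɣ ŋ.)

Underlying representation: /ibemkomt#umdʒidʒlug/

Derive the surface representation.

/m/ before /k/ (velar) → [ŋ]
/m/ before /t/ (alveolar) → [n]
/m/ before /dʒ/ (palatal) → [ɲ]

[ibeŋkont#uɲdʒidʒlug]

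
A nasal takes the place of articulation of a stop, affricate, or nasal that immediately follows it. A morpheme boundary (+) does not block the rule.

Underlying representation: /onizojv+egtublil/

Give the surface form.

no segment meets the rule's conditions; no change.

[onizojv+egtublil]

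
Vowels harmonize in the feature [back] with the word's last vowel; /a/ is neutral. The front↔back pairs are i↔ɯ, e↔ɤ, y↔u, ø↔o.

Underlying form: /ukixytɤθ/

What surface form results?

[ukɯxutɤθ]

/i/ harmonizes with /ɤ/ ([+back]) → [ɯ]
/y/ harmonizes with /ɤ/ ([+back]) → [u]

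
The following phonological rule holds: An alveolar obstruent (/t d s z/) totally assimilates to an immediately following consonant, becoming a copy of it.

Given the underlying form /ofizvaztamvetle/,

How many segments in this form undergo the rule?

3

/z/ before /v/ → [v] (total assimilation)
/z/ before /t/ → [t] (total assimilation)
/t/ before /l/ → [l] (total assimilation)
3 segments change.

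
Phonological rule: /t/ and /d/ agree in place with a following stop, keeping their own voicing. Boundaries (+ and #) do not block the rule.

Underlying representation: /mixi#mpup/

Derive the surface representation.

no segment meets the rule's conditions; no change.

[mixi#mpup]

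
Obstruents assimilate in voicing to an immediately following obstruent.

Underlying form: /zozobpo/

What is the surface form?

/b/ before /p/ (voiceless) → [p]

[zozoppo]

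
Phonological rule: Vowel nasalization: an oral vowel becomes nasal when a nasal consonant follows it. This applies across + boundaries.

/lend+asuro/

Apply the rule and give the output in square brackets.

[lẽnd+asuro]

/e/ before nasal /n/ → [ẽ]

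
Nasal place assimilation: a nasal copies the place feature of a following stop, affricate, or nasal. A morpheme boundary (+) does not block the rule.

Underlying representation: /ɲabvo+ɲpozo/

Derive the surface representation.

/ɲ/ before /p/ (labial) → [m]

[ɲabvo+mpozo]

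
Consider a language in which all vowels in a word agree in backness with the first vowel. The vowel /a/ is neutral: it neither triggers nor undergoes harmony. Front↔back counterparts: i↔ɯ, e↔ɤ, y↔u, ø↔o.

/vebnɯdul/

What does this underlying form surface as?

[vebnidyl]

/ɯ/ harmonizes with /e/ ([-back]) → [i]
/u/ harmonizes with /e/ ([-back]) → [y]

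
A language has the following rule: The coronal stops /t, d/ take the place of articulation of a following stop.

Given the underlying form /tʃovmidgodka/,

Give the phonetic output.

[tʃovmiggogka]

/d/ before /g/ (velar) → [g]
/d/ before /k/ (velar) → [g]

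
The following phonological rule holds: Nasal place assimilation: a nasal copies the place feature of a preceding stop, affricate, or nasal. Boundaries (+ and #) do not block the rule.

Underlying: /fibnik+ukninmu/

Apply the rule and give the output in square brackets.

[fibmik+ukŋinnu]

/n/ after /b/ (labial) → [m]
/n/ after /k/ (velar) → [ŋ]
/m/ after /n/ (alveolar) → [n]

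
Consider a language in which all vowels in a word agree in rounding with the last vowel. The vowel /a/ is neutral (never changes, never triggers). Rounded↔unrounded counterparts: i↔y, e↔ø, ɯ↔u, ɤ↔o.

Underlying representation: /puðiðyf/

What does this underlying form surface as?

/i/ harmonizes with /y/ ([+round]) → [y]

[puðyðyf]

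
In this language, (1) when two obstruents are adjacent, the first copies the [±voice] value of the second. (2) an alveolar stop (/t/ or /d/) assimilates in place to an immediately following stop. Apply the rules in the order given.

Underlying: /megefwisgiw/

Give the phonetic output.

[megefwizgiw]

Rule 1: /s/ before /g/ (voiced) → [z]
After rule 1: megefwizgiw
Rule 2: no segment meets the rule's conditions; no change.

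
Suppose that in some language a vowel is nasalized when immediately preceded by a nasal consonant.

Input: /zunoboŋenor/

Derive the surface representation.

[zunõboŋẽnõr]

/o/ after nasal /n/ → [õ]
/e/ after nasal /ŋ/ → [ẽ]
/o/ after nasal /n/ → [õ]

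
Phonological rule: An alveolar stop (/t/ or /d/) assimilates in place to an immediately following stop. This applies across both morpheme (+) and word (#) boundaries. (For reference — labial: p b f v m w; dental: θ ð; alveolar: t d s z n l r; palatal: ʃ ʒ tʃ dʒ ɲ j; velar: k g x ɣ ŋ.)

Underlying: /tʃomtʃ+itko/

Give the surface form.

/t/ before /k/ (velar) → [k]

[tʃomtʃ+ikko]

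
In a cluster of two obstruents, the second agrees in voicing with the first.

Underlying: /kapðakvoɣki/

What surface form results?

/ð/ after /p/ (voiceless) → [θ]
/v/ after /k/ (voiceless) → [f]
/k/ after /ɣ/ (voiced) → [g]

[kapθakfoɣgi]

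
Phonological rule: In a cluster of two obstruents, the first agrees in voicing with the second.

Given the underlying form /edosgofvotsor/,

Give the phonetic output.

/s/ before /g/ (voiced) → [z]
/f/ before /v/ (voiced) → [v]

[edozgovvotsor]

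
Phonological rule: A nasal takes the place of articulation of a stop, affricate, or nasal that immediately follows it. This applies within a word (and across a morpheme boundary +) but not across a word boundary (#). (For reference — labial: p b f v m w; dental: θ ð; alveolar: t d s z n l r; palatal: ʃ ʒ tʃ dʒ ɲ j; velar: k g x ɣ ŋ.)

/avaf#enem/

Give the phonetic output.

no segment meets the rule's conditions; no change.

[avaf#enem]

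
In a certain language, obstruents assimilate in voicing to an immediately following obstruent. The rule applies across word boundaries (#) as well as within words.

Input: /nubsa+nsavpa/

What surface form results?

/b/ before /s/ (voiceless) → [p]
/v/ before /p/ (voiceless) → [f]

[nupsa+nsafpa]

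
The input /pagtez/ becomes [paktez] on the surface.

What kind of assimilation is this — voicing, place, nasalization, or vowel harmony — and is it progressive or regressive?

/g/→[k].
Each target copies a feature from the following segment, so the direction is regressive.

voicing assimilation, regressive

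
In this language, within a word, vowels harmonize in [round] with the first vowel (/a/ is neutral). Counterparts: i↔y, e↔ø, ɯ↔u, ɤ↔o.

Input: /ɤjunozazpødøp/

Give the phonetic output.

/u/ harmonizes with /ɤ/ ([-round]) → [ɯ]
/o/ harmonizes with /ɤ/ ([-round]) → [ɤ]
/ø/ harmonizes with /ɤ/ ([-round]) → [e]
/ø/ harmonizes with /ɤ/ ([-round]) → [e]

[ɤjɯnɤzazpedep]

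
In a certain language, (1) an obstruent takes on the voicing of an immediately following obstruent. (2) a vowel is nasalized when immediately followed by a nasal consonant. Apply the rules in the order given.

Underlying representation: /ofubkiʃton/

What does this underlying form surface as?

Rule 1: /b/ before /k/ (voiceless) → [p]
After rule 1: ofupkiʃton
Rule 2: /o/ before nasal /n/ → [õ]

[ofupkiʃtõn]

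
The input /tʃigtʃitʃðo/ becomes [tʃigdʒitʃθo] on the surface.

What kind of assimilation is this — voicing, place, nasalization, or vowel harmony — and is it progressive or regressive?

/tʃ/→[dʒ] /ð/→[θ].
Each target copies a feature from the preceding segment, so the direction is progressive.

voicing assimilation, progressive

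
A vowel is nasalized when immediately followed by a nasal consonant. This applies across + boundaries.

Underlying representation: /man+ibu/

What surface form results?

[mãn+ibu]

/a/ before nasal /n/ → [ã]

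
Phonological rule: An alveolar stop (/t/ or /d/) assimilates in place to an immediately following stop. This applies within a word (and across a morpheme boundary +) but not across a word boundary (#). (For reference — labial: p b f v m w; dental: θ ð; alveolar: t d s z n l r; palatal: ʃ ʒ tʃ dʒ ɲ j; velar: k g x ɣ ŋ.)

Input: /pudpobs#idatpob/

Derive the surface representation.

/d/ before /p/ (labial) → [b]
/t/ before /p/ (labial) → [p]

[pubpobs#idappob]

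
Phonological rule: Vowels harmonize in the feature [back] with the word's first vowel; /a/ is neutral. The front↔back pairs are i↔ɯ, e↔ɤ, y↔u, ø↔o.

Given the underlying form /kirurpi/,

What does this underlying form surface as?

/u/ harmonizes with /i/ ([-back]) → [y]

[kiryrpi]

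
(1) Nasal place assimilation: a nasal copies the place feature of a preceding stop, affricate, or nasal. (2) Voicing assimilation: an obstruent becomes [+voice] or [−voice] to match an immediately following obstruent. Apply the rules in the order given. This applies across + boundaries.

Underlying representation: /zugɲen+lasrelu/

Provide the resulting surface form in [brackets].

[zugŋen+lasrelu]

Rule 1: /ɲ/ after /g/ (velar) → [ŋ]
After rule 1: zugŋen+lasrelu
Rule 2: no segment meets the rule's conditions; no change.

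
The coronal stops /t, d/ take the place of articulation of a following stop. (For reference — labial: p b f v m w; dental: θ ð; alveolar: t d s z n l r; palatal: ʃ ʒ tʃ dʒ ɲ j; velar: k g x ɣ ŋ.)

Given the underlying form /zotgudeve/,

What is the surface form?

[zokgudeve]

/t/ before /g/ (velar) → [k]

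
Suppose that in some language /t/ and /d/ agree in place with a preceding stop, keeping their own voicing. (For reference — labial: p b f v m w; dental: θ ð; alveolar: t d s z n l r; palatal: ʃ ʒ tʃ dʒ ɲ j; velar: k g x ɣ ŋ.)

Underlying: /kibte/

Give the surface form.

/t/ after /b/ (labial) → [p]

[kibpe]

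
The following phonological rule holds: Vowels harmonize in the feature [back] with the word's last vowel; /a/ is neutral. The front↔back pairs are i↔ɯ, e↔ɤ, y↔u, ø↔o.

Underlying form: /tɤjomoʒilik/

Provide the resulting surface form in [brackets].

[tejømøʒilik]

/ɤ/ harmonizes with /i/ ([-back]) → [e]
/o/ harmonizes with /i/ ([-back]) → [ø]
/o/ harmonizes with /i/ ([-back]) → [ø]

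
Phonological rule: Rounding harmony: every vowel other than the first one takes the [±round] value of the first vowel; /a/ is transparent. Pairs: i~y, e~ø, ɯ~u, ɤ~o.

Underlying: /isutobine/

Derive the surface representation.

/u/ harmonizes with /i/ ([-round]) → [ɯ]
/o/ harmonizes with /i/ ([-round]) → [ɤ]

[isɯtɤbine]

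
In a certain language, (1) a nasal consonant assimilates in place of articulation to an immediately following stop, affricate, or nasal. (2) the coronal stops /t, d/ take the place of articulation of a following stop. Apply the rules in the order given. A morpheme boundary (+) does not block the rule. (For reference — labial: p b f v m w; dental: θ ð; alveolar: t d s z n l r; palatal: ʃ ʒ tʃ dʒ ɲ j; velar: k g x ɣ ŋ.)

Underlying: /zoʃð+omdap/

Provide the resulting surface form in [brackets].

[zoʃð+ondap]

Rule 1: /m/ before /d/ (alveolar) → [n]
After rule 1: zoʃð+ondap
Rule 2: no segment meets the rule's conditions; no change.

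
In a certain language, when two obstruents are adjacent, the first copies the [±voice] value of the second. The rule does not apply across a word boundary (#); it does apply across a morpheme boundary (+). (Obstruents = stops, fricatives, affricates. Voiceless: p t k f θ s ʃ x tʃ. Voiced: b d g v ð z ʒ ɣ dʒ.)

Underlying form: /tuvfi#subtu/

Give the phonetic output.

[tuffi#suptu]

/v/ before /f/ (voiceless) → [f]
/b/ before /t/ (voiceless) → [p]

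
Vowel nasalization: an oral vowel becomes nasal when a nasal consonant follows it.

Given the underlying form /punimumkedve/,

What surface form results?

/u/ before nasal /n/ → [ũ]
/i/ before nasal /m/ → [ĩ]
/u/ before nasal /m/ → [ũ]

[pũnĩmũmkedve]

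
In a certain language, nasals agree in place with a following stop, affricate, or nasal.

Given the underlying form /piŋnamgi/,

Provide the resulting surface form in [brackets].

/ŋ/ before /n/ (alveolar) → [n]
/m/ before /g/ (velar) → [ŋ]

[pinnaŋgi]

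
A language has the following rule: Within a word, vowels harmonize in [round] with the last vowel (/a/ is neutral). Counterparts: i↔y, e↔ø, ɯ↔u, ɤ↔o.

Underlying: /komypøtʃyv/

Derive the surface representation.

[komypøtʃyv]

no segment meets the rule's conditions; no change.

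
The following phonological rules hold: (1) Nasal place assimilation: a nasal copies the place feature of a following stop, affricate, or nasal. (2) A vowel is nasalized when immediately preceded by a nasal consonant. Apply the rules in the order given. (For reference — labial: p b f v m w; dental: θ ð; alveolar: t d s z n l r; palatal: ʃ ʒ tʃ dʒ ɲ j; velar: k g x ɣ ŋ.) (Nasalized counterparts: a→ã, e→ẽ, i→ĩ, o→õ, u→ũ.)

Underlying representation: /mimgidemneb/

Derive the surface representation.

[mĩŋgidennẽb]

Rule 1: /m/ before /g/ (velar) → [ŋ]
Rule 1: /m/ before /n/ (alveolar) → [n]
After rule 1: miŋgidenneb
Rule 2: /i/ after nasal /m/ → [ĩ]
Rule 2: /e/ after nasal /n/ → [ẽ]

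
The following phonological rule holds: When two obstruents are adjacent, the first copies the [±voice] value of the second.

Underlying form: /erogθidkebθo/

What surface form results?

/g/ before /θ/ (voiceless) → [k]
/d/ before /k/ (voiceless) → [t]
/b/ before /θ/ (voiceless) → [p]

[erokθitkepθo]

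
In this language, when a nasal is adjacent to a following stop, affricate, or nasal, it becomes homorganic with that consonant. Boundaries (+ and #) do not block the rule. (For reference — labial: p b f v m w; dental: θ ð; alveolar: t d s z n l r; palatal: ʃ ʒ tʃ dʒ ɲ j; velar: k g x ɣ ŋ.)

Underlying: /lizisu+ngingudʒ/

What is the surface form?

[lizisu+ŋgiŋgudʒ]

/n/ before /g/ (velar) → [ŋ]
/n/ before /g/ (velar) → [ŋ]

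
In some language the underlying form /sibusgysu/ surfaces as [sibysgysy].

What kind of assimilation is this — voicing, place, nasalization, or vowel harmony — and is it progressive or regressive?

/u/→[y] /u/→[y].
Vowels agree with the first vowel, so the harmony is progressive.

vowel harmony, progressive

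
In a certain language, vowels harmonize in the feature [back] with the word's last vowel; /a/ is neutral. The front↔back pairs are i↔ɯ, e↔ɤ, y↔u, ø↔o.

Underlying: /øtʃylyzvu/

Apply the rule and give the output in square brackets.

[otʃuluzvu]

/ø/ harmonizes with /u/ ([+back]) → [o]
/y/ harmonizes with /u/ ([+back]) → [u]
/y/ harmonizes with /u/ ([+back]) → [u]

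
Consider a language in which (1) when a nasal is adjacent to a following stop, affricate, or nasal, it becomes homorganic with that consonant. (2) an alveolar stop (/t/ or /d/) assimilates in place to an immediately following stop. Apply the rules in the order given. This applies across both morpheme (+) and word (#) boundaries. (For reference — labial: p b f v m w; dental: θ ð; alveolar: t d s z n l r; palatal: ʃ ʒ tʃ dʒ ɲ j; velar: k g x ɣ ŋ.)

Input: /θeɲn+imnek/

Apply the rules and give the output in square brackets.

Rule 1: /ɲ/ before /n/ (alveolar) → [n]
Rule 1: /m/ before /n/ (alveolar) → [n]
After rule 1: θenn+innek
Rule 2: no segment meets the rule's conditions; no change.

[θenn+innek]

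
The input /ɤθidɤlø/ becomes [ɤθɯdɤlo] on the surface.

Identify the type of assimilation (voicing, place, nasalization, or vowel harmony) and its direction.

/i/→[ɯ] /ø/→[o].
Vowels agree with the first vowel, so the harmony is progressive.

vowel harmony, progressive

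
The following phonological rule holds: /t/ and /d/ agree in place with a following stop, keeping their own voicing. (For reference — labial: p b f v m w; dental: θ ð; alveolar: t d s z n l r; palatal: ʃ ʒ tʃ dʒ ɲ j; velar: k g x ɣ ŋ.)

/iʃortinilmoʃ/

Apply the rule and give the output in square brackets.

no segment meets the rule's conditions; no change.

[iʃortinilmoʃ]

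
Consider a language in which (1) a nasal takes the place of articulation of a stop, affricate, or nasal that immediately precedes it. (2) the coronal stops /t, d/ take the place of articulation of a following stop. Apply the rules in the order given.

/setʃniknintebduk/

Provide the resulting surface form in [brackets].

[setʃɲikŋintebduk]

Rule 1: /n/ after /tʃ/ (palatal) → [ɲ]
Rule 1: /n/ after /k/ (velar) → [ŋ]
After rule 1: setʃɲikŋintebduk
Rule 2: no segment meets the rule's conditions; no change.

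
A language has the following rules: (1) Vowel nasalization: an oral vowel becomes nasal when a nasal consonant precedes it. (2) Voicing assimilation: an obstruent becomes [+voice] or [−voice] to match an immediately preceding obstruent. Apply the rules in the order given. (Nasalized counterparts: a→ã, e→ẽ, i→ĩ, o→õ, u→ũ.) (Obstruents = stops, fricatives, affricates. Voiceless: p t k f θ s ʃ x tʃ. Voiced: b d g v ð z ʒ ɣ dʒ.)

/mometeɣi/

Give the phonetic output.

Rule 1: /o/ after nasal /m/ → [õ]
Rule 1: /e/ after nasal /m/ → [ẽ]
After rule 1: mõmẽteɣi
Rule 2: no segment meets the rule's conditions; no change.

[mõmẽteɣi]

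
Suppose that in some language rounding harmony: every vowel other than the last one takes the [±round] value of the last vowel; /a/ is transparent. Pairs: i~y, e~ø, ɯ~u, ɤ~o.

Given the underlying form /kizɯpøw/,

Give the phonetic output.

[kyzupøw]

/i/ harmonizes with /ø/ ([+round]) → [y]
/ɯ/ harmonizes with /ø/ ([+round]) → [u]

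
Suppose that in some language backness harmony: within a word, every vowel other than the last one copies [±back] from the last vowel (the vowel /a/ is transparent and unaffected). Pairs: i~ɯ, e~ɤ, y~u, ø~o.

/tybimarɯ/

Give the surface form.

[tubɯmarɯ]

/y/ harmonizes with /ɯ/ ([+back]) → [u]
/i/ harmonizes with /ɯ/ ([+back]) → [ɯ]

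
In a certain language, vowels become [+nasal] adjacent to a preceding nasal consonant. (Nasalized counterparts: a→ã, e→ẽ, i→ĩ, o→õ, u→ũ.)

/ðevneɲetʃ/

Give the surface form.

[ðevnẽɲẽtʃ]

/e/ after nasal /n/ → [ẽ]
/e/ after nasal /ɲ/ → [ẽ]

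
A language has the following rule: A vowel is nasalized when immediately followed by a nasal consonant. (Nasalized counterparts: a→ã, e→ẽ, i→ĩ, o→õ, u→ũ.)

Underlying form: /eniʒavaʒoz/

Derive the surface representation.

/e/ before nasal /n/ → [ẽ]

[ẽniʒavaʒoz]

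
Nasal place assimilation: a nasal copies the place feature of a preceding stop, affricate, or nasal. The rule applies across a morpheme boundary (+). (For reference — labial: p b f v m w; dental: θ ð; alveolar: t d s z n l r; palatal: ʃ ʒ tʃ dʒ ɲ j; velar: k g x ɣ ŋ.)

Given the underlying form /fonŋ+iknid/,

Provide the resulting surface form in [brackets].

/ŋ/ after /n/ (alveolar) → [n]
/n/ after /k/ (velar) → [ŋ]

[fonn+ikŋid]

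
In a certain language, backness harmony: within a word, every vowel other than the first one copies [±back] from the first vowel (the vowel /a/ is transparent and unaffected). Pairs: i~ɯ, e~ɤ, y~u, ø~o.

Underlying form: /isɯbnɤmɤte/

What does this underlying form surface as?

/ɯ/ harmonizes with /i/ ([-back]) → [i]
/ɤ/ harmonizes with /i/ ([-back]) → [e]
/ɤ/ harmonizes with /i/ ([-back]) → [e]

[isibnemete]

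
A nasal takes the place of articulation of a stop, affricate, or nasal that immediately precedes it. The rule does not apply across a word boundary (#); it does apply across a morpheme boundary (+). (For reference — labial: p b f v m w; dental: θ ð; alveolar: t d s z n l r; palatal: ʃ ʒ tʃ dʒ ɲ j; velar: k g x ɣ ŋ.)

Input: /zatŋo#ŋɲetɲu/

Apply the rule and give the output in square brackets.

[zatno#ŋŋetnu]

/ŋ/ after /t/ (alveolar) → [n]
/ɲ/ after /ŋ/ (velar) → [ŋ]
/ɲ/ after /t/ (alveolar) → [n]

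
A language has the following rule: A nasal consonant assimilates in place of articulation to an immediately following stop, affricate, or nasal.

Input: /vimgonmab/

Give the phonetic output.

[viŋgommab]

/m/ before /g/ (velar) → [ŋ]
/n/ before /m/ (labial) → [m]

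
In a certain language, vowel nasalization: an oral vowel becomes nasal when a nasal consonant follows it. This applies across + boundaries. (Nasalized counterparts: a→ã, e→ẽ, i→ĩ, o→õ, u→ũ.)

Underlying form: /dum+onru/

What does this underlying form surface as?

/u/ before nasal /m/ → [ũ]
/o/ before nasal /n/ → [õ]

[dũm+õnru]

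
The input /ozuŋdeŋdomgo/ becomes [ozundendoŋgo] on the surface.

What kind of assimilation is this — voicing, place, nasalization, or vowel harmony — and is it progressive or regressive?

place assimilation, regressive

/ŋ/→[n] /ŋ/→[n] /m/→[ŋ].
Each target copies a feature from the following segment, so the direction is regressive.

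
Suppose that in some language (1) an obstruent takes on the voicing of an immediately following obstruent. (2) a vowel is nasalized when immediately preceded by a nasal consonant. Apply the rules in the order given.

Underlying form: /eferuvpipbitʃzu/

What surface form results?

Rule 1: /v/ before /p/ (voiceless) → [f]
Rule 1: /p/ before /b/ (voiced) → [b]
Rule 1: /tʃ/ before /z/ (voiced) → [dʒ]
After rule 1: eferufpibbidʒzu
Rule 2: no segment meets the rule's conditions; no change.

[eferufpibbidʒzu]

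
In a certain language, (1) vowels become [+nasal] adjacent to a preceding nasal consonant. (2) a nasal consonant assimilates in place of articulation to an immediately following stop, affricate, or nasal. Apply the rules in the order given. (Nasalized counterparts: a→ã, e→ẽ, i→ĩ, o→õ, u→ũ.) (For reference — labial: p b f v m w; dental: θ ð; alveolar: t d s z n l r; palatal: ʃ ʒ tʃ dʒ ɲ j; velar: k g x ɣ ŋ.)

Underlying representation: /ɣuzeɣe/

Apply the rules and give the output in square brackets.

Rule 1: no segment meets the rule's conditions; no change.
After rule 1: ɣuzeɣe
Rule 2: no segment meets the rule's conditions; no change.

[ɣuzeɣe]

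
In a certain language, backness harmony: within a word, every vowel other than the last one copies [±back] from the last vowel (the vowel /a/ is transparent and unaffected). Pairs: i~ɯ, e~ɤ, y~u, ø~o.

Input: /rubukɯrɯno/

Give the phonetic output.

no segment meets the rule's conditions; no change.

[rubukɯrɯno]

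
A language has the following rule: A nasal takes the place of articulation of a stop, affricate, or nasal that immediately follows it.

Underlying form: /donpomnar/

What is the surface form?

[domponnar]

/n/ before /p/ (labial) → [m]
/m/ before /n/ (alveolar) → [n]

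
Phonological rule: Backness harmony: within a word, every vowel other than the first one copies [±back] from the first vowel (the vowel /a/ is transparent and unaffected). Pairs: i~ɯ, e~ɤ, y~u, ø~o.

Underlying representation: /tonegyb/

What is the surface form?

[tonɤgub]

/e/ harmonizes with /o/ ([+back]) → [ɤ]
/y/ harmonizes with /o/ ([+back]) → [u]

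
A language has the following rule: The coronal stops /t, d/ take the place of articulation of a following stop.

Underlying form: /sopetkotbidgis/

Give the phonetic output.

[sopekkopbiggis]

/t/ before /k/ (velar) → [k]
/t/ before /b/ (labial) → [p]
/d/ before /g/ (velar) → [g]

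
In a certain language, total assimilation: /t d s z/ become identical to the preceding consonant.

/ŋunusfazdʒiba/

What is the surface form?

[ŋunusfazdʒiba]

no segment meets the rule's conditions; no change.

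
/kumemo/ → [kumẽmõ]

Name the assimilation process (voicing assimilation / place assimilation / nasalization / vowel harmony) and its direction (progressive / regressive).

nasalization, progressive

/e/→[ẽ] /o/→[õ].
Each target copies a feature from the preceding segment, so the direction is progressive.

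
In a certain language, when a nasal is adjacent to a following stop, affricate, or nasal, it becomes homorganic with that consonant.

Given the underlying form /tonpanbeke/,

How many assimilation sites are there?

/n/ before /p/ (labial) → [m]
/n/ before /b/ (labial) → [m]
2 segments change.

2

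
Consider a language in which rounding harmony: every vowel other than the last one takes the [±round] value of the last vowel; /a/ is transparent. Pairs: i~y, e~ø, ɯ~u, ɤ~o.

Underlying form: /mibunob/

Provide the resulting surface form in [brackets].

[mybunob]

/i/ harmonizes with /o/ ([+round]) → [y]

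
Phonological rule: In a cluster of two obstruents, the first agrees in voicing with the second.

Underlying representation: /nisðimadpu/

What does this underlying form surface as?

[nizðimatpu]

/s/ before /ð/ (voiced) → [z]
/d/ before /p/ (voiceless) → [t]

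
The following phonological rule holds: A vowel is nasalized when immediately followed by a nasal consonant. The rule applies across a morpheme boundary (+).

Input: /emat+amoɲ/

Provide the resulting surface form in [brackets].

/e/ before nasal /m/ → [ẽ]
/a/ before nasal /m/ → [ã]
/o/ before nasal /ɲ/ → [õ]

[ẽmat+ãmõɲ]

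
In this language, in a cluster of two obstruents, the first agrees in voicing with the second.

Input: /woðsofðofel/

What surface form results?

[woθsovðofel]

/ð/ before /s/ (voiceless) → [θ]
/f/ before /ð/ (voiced) → [v]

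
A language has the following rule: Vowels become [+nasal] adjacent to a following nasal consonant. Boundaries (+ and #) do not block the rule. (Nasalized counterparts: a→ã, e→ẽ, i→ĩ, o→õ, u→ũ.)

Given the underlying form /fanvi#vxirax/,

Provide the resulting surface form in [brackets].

/a/ before nasal /n/ → [ã]

[fãnvi#vxirax]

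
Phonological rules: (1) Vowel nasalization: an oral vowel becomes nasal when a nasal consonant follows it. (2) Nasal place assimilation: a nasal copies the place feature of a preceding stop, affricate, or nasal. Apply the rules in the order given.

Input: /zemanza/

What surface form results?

[zẽmãnza]

Rule 1: /e/ before nasal /m/ → [ẽ]
Rule 1: /a/ before nasal /n/ → [ã]
After rule 1: zẽmãnza
Rule 2: no segment meets the rule's conditions; no change.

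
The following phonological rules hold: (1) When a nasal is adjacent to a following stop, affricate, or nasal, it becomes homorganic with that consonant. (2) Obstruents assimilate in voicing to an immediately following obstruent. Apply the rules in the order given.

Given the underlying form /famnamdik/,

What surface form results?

Rule 1: /m/ before /n/ (alveolar) → [n]
Rule 1: /m/ before /d/ (alveolar) → [n]
After rule 1: fannandik
Rule 2: no segment meets the rule's conditions; no change.

[fannandik]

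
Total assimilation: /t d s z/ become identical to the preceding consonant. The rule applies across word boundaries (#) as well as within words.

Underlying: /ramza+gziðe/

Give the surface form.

[ramma+ggiðe]

/z/ after /m/ → [m] (total assimilation)
/z/ after /g/ → [g] (total assimilation)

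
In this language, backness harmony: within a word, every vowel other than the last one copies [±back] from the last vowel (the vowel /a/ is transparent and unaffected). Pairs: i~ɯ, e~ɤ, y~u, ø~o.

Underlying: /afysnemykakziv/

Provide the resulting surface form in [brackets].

[afysnemykakziv]

no segment meets the rule's conditions; no change.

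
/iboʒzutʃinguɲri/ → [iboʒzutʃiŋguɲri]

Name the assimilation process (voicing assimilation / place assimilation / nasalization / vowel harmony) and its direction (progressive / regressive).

place assimilation, regressive

/n/→[ŋ].
Each target copies a feature from the following segment, so the direction is regressive.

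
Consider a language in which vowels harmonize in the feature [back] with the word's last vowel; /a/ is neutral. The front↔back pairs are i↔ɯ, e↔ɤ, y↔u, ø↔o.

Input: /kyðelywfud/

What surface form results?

/y/ harmonizes with /u/ ([+back]) → [u]
/e/ harmonizes with /u/ ([+back]) → [ɤ]
/y/ harmonizes with /u/ ([+back]) → [u]

[kuðɤluwfud]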